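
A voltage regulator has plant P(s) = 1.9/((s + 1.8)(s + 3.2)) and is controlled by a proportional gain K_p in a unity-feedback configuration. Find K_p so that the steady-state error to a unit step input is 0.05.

For a type-0 loop with proportional control, e_ss = 1/(1 + K_p·P(0)).
P(0) = 0.3299. Require 1/(1 + K_p·0.3299) = 0.05, so 1 + 0.3299·K_p = 20.
K_p = (20 − 1)/0.3299 = 57.6.

K_p = 57.6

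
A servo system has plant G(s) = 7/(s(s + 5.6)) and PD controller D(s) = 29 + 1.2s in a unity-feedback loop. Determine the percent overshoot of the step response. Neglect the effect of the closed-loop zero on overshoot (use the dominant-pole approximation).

Forward path: (29 + 1.2s)·7/(s(s+5.6)). The closed-loop characteristic equation is s² + (5.6 + 7·1.2)s + 7·29 = 0.
That is s² + 14s + 203 = 0, so ω_n = 14.25 rad/s and ζ = 14/(2·14.25) = 0.4913.
%OS = 100·exp(−πζ/√(1−ζ²)) = 17%.

17%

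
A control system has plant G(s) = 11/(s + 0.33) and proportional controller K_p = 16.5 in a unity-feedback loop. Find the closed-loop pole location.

s = -181.8

Closed-loop transfer function: T(s) = K_p·G(s)/(1 + K_p·G(s)) = 181.5/(s + 0.33 + 181.5) = 181.5/(s + 181.8).
The closed-loop pole is at s = −181.8.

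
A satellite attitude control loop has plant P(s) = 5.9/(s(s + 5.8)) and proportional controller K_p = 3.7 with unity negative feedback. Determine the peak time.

T_p = 0.858 s

From 1 + K_pP(s) = 0: s² + 5.8s + 21.83 = 0 ⇒ ω_n = 4.672, ζ = 0.6207.
Damped frequency ω_d = ω_n√(1−ζ²) = 3.663 rad/s, so peak time T_p = π/ω_d = 0.858 s.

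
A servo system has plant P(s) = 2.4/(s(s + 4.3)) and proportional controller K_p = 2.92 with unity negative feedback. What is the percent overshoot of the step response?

From 1 + K_pP(s) = 0: s² + 4.3s + 7.008 = 0 ⇒ ω_n = 2.647, ζ = 0.8122.
%OS = 100·exp(−πζ/√(1−ζ²)) = 100·exp(−π·0.8122/√0.3404) = 1.26%.

1.26%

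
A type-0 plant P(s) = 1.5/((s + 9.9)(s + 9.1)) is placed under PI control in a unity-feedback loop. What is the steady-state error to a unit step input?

The PI controller's integrator makes the forward path type 1, so e_ss to a step is zero.

0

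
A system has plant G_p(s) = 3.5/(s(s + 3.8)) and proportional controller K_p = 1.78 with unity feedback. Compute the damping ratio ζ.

ζ = 0.761

1 + K_p·G_p(s) = 0 gives s² + 3.8s + 6.23 = 0.
So ω_n² = 6.23 ⇒ ω_n = 2.496 rad/s, and ζ = 3.8/(2ω_n) = 0.761.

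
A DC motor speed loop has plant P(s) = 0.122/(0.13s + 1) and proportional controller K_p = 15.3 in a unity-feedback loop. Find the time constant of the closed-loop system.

τ = 0.0453 s

Closed loop: T(s) = K_p·P/(1+K_p·P) = 1.867/(0.13s + 1 + 1.867), with pole at s = −(1 + 1.867)/0.13 = −22.05.
Closed-loop time constant τ = 1/22.05 = 0.0453 s.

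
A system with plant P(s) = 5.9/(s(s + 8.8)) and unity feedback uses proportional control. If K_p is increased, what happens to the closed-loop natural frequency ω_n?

increase

ω_n = √(5.9·K_p), which grows with K_p.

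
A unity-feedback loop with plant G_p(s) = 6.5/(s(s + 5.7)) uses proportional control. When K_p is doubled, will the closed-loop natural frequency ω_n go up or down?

increase

ω_n = √(6.5·K_p), which grows with K_p.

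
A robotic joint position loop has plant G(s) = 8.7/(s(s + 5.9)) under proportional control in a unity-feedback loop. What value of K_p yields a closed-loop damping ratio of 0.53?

K_p = 3.56

Closed-loop characteristic equation: s² + 5.9s + K_p·8.7 = 0.
So ω_n = √(8.7K_p) and 2ζω_n = 5.9, giving ζ = 5.9/(2√(8.7K_p)).
Setting ζ = 0.53: √(8.7K_p) = 5.9/(2·0.53) = 5.566, so K_p = 30.98/8.7 = 3.56.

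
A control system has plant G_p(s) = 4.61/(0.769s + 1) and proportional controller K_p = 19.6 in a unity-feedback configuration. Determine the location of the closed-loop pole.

s = -118.8

Closed loop: T(s) = K_p·G_p/(1+K_p·G_p) = 90.36/(0.769s + 1 + 90.36), with pole at s = −(1 + 90.36)/0.769 = −118.8.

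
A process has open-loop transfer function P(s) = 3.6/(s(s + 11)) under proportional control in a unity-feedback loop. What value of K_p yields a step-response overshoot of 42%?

From %OS = 100·exp(−πζ/√(1−ζ²)) = 42%, ζ = −ln(0.42)/√(π²+ln²(0.42)) = 0.2662.
Characteristic equation s² + 11s + 3.6K_p = 0 gives ζ = 11/(2√(3.6K_p)).
Setting ζ = 0.2662: √(3.6K_p) = 11/(2·0.2662) = 20.66, so K_p = 427/3.6 = 119.

K_p = 119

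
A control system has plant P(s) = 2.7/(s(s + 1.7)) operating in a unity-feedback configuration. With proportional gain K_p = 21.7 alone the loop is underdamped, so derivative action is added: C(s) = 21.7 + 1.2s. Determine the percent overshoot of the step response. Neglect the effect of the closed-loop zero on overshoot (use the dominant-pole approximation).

Forward path: (21.7 + 1.2s)·2.7/(s(s+1.7)). The closed-loop characteristic equation is s² + (1.7 + 2.7·1.2)s + 2.7·21.7 = 0.
That is s² + 4.94s + 58.59 = 0, so ω_n = 7.654 rad/s and ζ = 4.94/(2·7.654) = 0.3227.
%OS = 100·exp(−πζ/√(1−ζ²)) = 34.3%.

34.3%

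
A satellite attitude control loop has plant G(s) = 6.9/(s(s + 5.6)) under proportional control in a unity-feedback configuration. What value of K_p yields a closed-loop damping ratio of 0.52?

Closed-loop characteristic equation: s² + 5.6s + K_p·6.9 = 0.
So ω_n = √(6.9K_p) and 2ζω_n = 5.6, giving ζ = 5.6/(2√(6.9K_p)).
Setting ζ = 0.52: √(6.9K_p) = 5.6/(2·0.52) = 5.385, so K_p = 28.99/6.9 = 4.2.

K_p = 4.2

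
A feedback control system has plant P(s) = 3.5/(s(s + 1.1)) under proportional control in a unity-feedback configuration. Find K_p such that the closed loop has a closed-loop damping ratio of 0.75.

K_p = 0.154

Closed-loop characteristic equation: s² + 1.1s + K_p·3.5 = 0.
So ω_n = √(3.5K_p) and 2ζω_n = 1.1, giving ζ = 1.1/(2√(3.5K_p)).
Setting ζ = 0.75: √(3.5K_p) = 1.1/(2·0.75) = 0.7333, so K_p = 0.5378/3.5 = 0.154.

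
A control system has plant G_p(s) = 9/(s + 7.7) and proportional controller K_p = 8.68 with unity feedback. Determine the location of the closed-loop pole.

Closed-loop transfer function: T(s) = K_p·G_p(s)/(1 + K_p·G_p(s)) = 78.12/(s + 7.7 + 78.12) = 78.12/(s + 85.82).
The closed-loop pole is at s = −85.82.

s = -85.82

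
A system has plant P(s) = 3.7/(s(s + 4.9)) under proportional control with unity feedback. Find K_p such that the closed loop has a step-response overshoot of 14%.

K_p = 5.76

From %OS = 100·exp(−πζ/√(1−ζ²)) = 14%, ζ = −ln(0.14)/√(π²+ln²(0.14)) = 0.5305.
Characteristic equation s² + 4.9s + 3.7K_p = 0 gives ζ = 4.9/(2√(3.7K_p)).
Setting ζ = 0.5305: √(3.7K_p) = 4.9/(2·0.5305) = 4.618, so K_p = 21.33/3.7 = 5.76.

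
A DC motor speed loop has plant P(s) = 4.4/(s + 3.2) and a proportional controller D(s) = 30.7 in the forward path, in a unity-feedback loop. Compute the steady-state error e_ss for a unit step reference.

The loop is type 0. Static position error constant K_pos = D(0)·P(0) = 30.7·1.375 = 42.21.
Steady-state error to a unit step: e_ss = 1/(1+K_pos) = 1/43.21 = 0.0231.

0.0231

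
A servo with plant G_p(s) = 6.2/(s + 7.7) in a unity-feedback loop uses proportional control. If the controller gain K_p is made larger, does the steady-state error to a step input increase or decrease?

decrease

The position error constant K_pos = K_p·G_p(0) grows with K_p, and e_ss = 1/(1+K_pos) falls.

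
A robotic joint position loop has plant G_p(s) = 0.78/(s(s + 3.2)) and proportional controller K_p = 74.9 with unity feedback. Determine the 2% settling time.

The closed-loop denominator s² + 3.2s + 58.42 gives ω_n = √58.42 = 7.643 and ζ = 3.2/(2ω_n) = 0.2093.
2% settling time T_s ≈ 4/(ζω_n) = 4/1.6 = 2.5 s.

T_s ≈ 2.5 s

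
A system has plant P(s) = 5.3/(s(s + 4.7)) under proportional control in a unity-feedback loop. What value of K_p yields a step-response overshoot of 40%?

K_p = 13.3

From %OS = 100·exp(−πζ/√(1−ζ²)) = 40%, ζ = −ln(0.4)/√(π²+ln²(0.4)) = 0.28.
Characteristic equation s² + 4.7s + 5.3K_p = 0 gives ζ = 4.7/(2√(5.3K_p)).
Setting ζ = 0.28: √(5.3K_p) = 4.7/(2·0.28) = 8.393, so K_p = 70.44/5.3 = 13.3.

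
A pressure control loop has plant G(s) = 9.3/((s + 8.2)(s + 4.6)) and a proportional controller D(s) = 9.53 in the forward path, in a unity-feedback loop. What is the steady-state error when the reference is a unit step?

The loop is type 0. Static position error constant K_pos = D(0)·G(0) = 9.53·0.2466 = 2.35.
Steady-state error to a unit step: e_ss = 1/(1+K_pos) = 1/3.35 = 0.299.

0.299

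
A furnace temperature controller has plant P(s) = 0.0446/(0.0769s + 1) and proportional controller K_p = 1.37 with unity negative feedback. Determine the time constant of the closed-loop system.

τ = 0.0725 s

Closed loop: T(s) = K_p·P/(1+K_p·P) = 0.0611/(0.0769s + 1 + 0.0611), with pole at s = −(1 + 0.0611)/0.0769 = −13.8.
Closed-loop time constant τ = 1/13.8 = 0.0725 s.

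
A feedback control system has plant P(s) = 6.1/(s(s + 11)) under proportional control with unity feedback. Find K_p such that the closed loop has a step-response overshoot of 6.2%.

From %OS = 100·exp(−πζ/√(1−ζ²)) = 6.2%, ζ = −ln(0.062)/√(π²+ln²(0.062)) = 0.6628.
Characteristic equation s² + 11s + 6.1K_p = 0 gives ζ = 11/(2√(6.1K_p)).
Setting ζ = 0.6628: √(6.1K_p) = 11/(2·0.6628) = 8.298, so K_p = 68.86/6.1 = 11.3.

K_p = 11.3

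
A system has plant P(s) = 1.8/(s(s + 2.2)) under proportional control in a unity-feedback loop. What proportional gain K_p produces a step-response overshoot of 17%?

From %OS = 100·exp(−πζ/√(1−ζ²)) = 17%, ζ = −ln(0.17)/√(π²+ln²(0.17)) = 0.4913.
Characteristic equation s² + 2.2s + 1.8K_p = 0 gives ζ = 2.2/(2√(1.8K_p)).
Setting ζ = 0.4913: √(1.8K_p) = 2.2/(2·0.4913) = 2.239, so K_p = 5.013/1.8 = 2.79.

K_p = 2.79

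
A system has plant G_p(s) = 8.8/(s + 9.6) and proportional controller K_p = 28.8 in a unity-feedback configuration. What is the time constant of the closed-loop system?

Closed-loop transfer function: T(s) = K_p·G_p(s)/(1 + K_p·G_p(s)) = 253.4/(s + 9.6 + 253.4) = 253.4/(s + 263).
Time constant τ = 1/263 = 0.0038 s.

τ = 0.0038 s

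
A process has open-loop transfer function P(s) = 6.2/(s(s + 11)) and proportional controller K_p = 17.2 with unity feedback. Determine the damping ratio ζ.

ζ = 0.533

1 + K_p·P(s) = 0 gives s² + 11s + 106.6 = 0.
So ω_n² = 106.6 ⇒ ω_n = 10.33 rad/s, and ζ = 11/(2ω_n) = 0.533.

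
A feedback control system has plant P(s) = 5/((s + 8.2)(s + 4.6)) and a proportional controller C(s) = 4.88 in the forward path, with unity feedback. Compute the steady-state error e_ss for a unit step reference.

The loop is type 0. Static position error constant K_pos = C(0)·P(0) = 4.88·0.1326 = 0.6469.
Steady-state error to a unit step: e_ss = 1/(1+K_pos) = 1/1.647 = 0.607.

0.607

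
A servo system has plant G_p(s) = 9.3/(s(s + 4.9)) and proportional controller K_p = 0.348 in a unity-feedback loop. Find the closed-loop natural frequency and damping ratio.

With unity feedback the closed-loop characteristic equation is s² + 4.9s + 0.348·9.3 = s² + 4.9s + 3.236 = 0.
Matching s² + 2ζω_n s + ω_n²: ω_n = √3.236 = 1.799 rad/s and 2ζω_n = 4.9, so ζ = 4.9/(2·1.799) = 1.36.

ω_n = 1.8 rad/s, ζ = 1.36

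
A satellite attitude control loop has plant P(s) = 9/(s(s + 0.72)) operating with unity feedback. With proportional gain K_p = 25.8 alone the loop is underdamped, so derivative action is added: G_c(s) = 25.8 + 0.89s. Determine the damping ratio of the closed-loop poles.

Forward path: (25.8 + 0.89s)·9/(s(s+0.72)). The closed-loop characteristic equation is s² + (0.72 + 9·0.89)s + 9·25.8 = 0.
That is s² + 8.73s + 232.2 = 0, so ω_n = 15.24 rad/s and ζ = 8.73/(2·15.24) = 0.2865.

ζ = 0.286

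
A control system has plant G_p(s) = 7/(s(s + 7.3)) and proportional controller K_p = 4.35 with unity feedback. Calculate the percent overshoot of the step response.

The closed-loop denominator s² + 7.3s + 30.45 gives ω_n = √30.45 = 5.518 and ζ = 7.3/(2ω_n) = 0.6615.
%OS = 100·exp(−πζ/√(1−ζ²)) = 100·exp(−π·0.6615/√0.5625) = 6.26%.

6.26%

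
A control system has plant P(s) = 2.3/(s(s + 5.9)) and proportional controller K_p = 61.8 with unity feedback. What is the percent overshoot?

Closed-loop characteristic equation: s² + 5.9s + 142.1 = 0, so ω_n = 11.92 rad/s and ζ = 5.9/(2·11.92) = 0.2474.
%OS = 100·exp(−πζ/√(1−ζ²)) = 100·exp(−π·0.2474/√0.9388) = 44.8%.

44.8%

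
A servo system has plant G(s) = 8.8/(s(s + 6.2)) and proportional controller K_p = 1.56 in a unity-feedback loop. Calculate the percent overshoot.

The closed-loop denominator s² + 6.2s + 13.73 gives ω_n = √13.73 = 3.705 and ζ = 6.2/(2ω_n) = 0.8367.
%OS = 100·exp(−πζ/√(1−ζ²)) = 100·exp(−π·0.8367/√0.3) = 0.824%.

0.824%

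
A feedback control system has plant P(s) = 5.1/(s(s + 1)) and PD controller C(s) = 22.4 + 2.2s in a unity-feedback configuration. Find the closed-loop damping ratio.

ζ = 0.572

Forward path: (22.4 + 2.2s)·5.1/(s(s+1)). The closed-loop characteristic equation is s² + (1 + 5.1·2.2)s + 5.1·22.4 = 0.
That is s² + 12.22s + 114.2 = 0, so ω_n = 10.69 rad/s and ζ = 12.22/(2·10.69) = 0.5717.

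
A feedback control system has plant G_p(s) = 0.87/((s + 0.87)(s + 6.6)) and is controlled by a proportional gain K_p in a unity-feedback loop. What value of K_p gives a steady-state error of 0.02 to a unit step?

For a type-0 loop with proportional control, e_ss = 1/(1 + K_p·G_p(0)).
G_p(0) = 0.1515. Require 1/(1 + K_p·0.1515) = 0.02, so 1 + 0.1515·K_p = 50.
K_p = (50 − 1)/0.1515 = 323.

K_p = 323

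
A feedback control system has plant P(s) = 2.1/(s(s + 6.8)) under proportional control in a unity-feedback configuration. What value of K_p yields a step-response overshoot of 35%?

From %OS = 100·exp(−πζ/√(1−ζ²)) = 35%, ζ = −ln(0.35)/√(π²+ln²(0.35)) = 0.3169.
Characteristic equation s² + 6.8s + 2.1K_p = 0 gives ζ = 6.8/(2√(2.1K_p)).
Setting ζ = 0.3169: √(2.1K_p) = 6.8/(2·0.3169) = 10.73, so K_p = 115.1/2.1 = 54.8.

K_p = 54.8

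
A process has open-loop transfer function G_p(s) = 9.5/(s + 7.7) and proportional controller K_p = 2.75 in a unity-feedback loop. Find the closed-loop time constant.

Closed-loop transfer function: T(s) = K_p·G_p(s)/(1 + K_p·G_p(s)) = 26.12/(s + 7.7 + 26.12) = 26.12/(s + 33.83).
Time constant τ = 1/33.83 = 0.0296 s.

τ = 0.0296 s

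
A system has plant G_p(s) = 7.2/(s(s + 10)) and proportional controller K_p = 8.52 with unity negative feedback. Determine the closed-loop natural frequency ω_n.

1 + K_p·G_p(s) = 0 gives s² + 10s + 61.34 = 0.
Matching s² + 2ζω_n s + ω_n²: ω_n = √61.34 = 7.832 rad/s and 2ζω_n = 10, so ζ = 10/(2·7.832) = 0.638.

ω_n = 7.83 rad/s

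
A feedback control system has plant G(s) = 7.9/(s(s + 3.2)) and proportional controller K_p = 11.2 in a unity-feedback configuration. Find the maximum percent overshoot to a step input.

58.1%

Closed-loop characteristic equation: s² + 3.2s + 88.48 = 0, so ω_n = 9.406 rad/s and ζ = 3.2/(2·9.406) = 0.1701.
%OS = 100·exp(−πζ/√(1−ζ²)) = 100·exp(−π·0.1701/√0.9711) = 58.1%.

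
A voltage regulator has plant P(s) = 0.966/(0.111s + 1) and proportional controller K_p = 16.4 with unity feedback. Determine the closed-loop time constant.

Closed loop: T(s) = K_p·P/(1+K_p·P) = 15.84/(0.111s + 1 + 15.84), with pole at s = −(1 + 15.84)/0.111 = −151.7.
Closed-loop time constant τ = 1/151.7 = 0.00659 s.

τ = 0.00659 s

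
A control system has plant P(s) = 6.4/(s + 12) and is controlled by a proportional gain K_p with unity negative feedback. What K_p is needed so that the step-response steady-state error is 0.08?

K_p = 21.6

For a type-0 loop with proportional control, e_ss = 1/(1 + K_p·P(0)).
P(0) = 0.5333. Require 1/(1 + K_p·0.5333) = 0.08, so 1 + 0.5333·K_p = 12.5.
K_p = (12.5 − 1)/0.5333 = 21.6.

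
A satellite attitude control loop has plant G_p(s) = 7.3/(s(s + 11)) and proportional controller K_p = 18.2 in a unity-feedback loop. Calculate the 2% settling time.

T_s ≈ 0.727 s

Closed-loop characteristic equation: s² + 11s + 132.9 = 0, so ω_n = 11.53 rad/s and ζ = 11/(2·11.53) = 0.4772.
2% settling time T_s ≈ 4/(ζω_n) = 4/5.5 = 0.727 s.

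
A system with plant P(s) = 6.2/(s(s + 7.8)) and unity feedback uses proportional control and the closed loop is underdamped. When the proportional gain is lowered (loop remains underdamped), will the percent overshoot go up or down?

ζ = 7.8/(2√(6.2K_p)) rises as K_p falls; higher damping means less overshoot.

decrease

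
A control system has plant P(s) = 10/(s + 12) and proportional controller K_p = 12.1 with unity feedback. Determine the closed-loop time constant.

τ = 0.00752 s

Closed-loop transfer function: T(s) = K_p·P(s)/(1 + K_p·P(s)) = 121/(s + 12 + 121) = 121/(s + 133).
Time constant τ = 1/133 = 0.00752 s.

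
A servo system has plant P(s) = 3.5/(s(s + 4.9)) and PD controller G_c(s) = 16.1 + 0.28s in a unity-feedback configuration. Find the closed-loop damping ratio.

Forward path: (16.1 + 0.28s)·3.5/(s(s+4.9)). The closed-loop characteristic equation is s² + (4.9 + 3.5·0.28)s + 3.5·16.1 = 0.
That is s² + 5.88s + 56.35 = 0, so ω_n = 7.507 rad/s and ζ = 5.88/(2·7.507) = 0.3917.

ζ = 0.392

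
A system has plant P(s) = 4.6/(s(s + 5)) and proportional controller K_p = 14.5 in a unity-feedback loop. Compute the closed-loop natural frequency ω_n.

ω_n = 8.17 rad/s

The closed-loop denominator is s(s+5) + 14.5·4.6 = s² + 5s + 66.7.
So ω_n² = 66.7 ⇒ ω_n = 8.167 rad/s, and ζ = 5/(2ω_n) = 0.306.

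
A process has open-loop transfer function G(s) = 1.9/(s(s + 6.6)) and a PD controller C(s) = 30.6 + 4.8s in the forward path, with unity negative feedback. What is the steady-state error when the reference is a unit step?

The open loop C(s)G(s) has a pole at the origin (type 1), so the static position error constant is infinite and e_ss = 1/(1+∞) = 0.

0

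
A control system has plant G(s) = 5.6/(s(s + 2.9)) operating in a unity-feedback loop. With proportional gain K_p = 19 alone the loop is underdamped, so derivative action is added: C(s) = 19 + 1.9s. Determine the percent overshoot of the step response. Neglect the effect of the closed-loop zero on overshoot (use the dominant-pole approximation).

6.5%

Forward path: (19 + 1.9s)·5.6/(s(s+2.9)). The closed-loop characteristic equation is s² + (2.9 + 5.6·1.9)s + 5.6·19 = 0.
That is s² + 13.54s + 106.4 = 0, so ω_n = 10.32 rad/s and ζ = 13.54/(2·10.32) = 0.6563.
%OS = 100·exp(−πζ/√(1−ζ²)) = 6.5%.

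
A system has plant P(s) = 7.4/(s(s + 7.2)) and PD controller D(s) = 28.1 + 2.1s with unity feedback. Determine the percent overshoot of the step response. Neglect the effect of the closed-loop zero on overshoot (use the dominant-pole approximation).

Forward path: (28.1 + 2.1s)·7.4/(s(s+7.2)). The closed-loop characteristic equation is s² + (7.2 + 7.4·2.1)s + 7.4·28.1 = 0.
That is s² + 22.74s + 207.9 = 0, so ω_n = 14.42 rad/s and ζ = 22.74/(2·14.42) = 0.7885.
%OS = 100·exp(−πζ/√(1−ζ²)) = 1.78%.

1.78%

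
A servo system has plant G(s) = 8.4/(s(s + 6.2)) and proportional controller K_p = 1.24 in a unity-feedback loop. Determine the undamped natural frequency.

With unity feedback the closed-loop characteristic equation is s² + 6.2s + 1.24·8.4 = s² + 6.2s + 10.42 = 0.
Matching s² + 2ζω_n s + ω_n²: ω_n = √10.42 = 3.227 rad/s and 2ζω_n = 6.2, so ζ = 6.2/(2·3.227) = 0.961.

ω_n = 3.23 rad/s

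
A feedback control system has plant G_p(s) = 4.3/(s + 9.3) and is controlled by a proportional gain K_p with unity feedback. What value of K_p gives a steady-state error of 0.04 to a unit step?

The loop is type 0, so e_ss(step) = 1/(1 + K_pos) with K_pos = K_p·G_p(0).
G_p(0) = 0.4624. Require 1/(1 + K_p·0.4624) = 0.04, so 1 + 0.4624·K_p = 25.
K_p = (25 − 1)/0.4624 = 51.9.

K_p = 51.9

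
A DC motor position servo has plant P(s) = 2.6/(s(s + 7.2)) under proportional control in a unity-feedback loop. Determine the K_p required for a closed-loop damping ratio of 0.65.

Closed-loop characteristic equation: s² + 7.2s + K_p·2.6 = 0.
So ω_n = √(2.6K_p) and 2ζω_n = 7.2, giving ζ = 7.2/(2√(2.6K_p)).
Setting ζ = 0.65: √(2.6K_p) = 7.2/(2·0.65) = 5.538, so K_p = 30.67/2.6 = 11.8.

K_p = 11.8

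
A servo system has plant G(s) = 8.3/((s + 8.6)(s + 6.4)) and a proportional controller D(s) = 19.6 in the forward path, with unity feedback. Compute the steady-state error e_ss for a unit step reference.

The loop is type 0. Static position error constant K_pos = D(0)·G(0) = 19.6·0.1508 = 2.956.
Steady-state error to a unit step: e_ss = 1/(1+K_pos) = 1/3.956 = 0.253.

0.253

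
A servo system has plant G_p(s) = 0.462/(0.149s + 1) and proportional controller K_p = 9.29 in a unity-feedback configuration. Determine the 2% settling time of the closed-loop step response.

Closed loop: T(s) = K_p·G_p/(1+K_p·G_p) = 4.292/(0.149s + 1 + 4.292), with pole at s = −(1 + 4.292)/0.149 = −35.52.
τ = 1/35.52 = 0.02816 s, so 2% settling time ≈ 4τ = 0.113 s.

T_s ≈ 0.113 s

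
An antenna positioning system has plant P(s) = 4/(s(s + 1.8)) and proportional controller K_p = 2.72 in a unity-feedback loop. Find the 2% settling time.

T_s ≈ 4.44 s

Closed-loop characteristic equation: s² + 1.8s + 10.88 = 0, so ω_n = 3.298 rad/s and ζ = 1.8/(2·3.298) = 0.2729.
2% settling time T_s ≈ 4/(ζω_n) = 4/0.9 = 4.44 s.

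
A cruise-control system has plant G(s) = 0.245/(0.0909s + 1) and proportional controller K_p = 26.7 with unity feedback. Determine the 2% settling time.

T_s ≈ 0.0482 s

Closed loop: T(s) = K_p·G/(1+K_p·G) = 6.542/(0.0909s + 1 + 6.542), with pole at s = −(1 + 6.542)/0.0909 = −82.96.
τ = 1/82.96 = 0.01205 s, so 2% settling time ≈ 4τ = 0.0482 s.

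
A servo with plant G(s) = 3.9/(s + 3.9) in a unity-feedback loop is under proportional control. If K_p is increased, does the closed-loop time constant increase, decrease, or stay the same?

decrease

Closed-loop pole is at s = −(3.9+K_p·3.9); larger K_p moves it further left, so τ = 1/(3.9+K_p·3.9) decreases.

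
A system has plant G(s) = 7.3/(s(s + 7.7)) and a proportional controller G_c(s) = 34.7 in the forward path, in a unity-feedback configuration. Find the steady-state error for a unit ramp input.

0.0304

The loop has one pole at the origin (type 1). Velocity error constant K_v = lim_{s→0} s·G_c(s)G(s) = 34.7·7.3/7.7 = 32.9.
Steady-state error to a unit ramp: e_ss = 1/K_v = 0.0304.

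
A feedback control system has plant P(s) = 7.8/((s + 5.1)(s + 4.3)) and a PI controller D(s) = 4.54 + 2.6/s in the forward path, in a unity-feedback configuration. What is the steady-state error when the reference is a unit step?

The open loop D(s)P(s) has a pole at the origin (type 1), so the static position error constant is infinite and e_ss = 1/(1+∞) = 0.

0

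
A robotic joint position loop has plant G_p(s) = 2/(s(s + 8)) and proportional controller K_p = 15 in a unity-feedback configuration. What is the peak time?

The closed-loop denominator s² + 8s + 30 gives ω_n = √30 = 5.477 and ζ = 8/(2ω_n) = 0.7303.
Damped frequency ω_d = ω_n√(1−ζ²) = 3.742 rad/s, so peak time T_p = π/ω_d = 0.84 s.

T_p = 0.84 s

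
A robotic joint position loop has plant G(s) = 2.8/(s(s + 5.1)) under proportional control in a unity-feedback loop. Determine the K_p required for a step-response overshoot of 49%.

K_p = 47.4

From %OS = 100·exp(−πζ/√(1−ζ²)) = 49%, ζ = −ln(0.49)/√(π²+ln²(0.49)) = 0.2214.
Characteristic equation s² + 5.1s + 2.8K_p = 0 gives ζ = 5.1/(2√(2.8K_p)).
Setting ζ = 0.2214: √(2.8K_p) = 5.1/(2·0.2214) = 11.52, so K_p = 132.6/2.8 = 47.4.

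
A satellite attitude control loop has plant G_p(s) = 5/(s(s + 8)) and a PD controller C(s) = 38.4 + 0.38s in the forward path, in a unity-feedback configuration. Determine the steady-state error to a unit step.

The open loop C(s)G_p(s) has a pole at the origin (type 1), so the static position error constant is infinite and e_ss = 1/(1+∞) = 0.

0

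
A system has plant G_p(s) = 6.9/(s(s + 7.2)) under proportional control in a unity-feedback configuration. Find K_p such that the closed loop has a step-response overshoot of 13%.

K_p = 6.33

From %OS = 100·exp(−πζ/√(1−ζ²)) = 13%, ζ = −ln(0.13)/√(π²+ln²(0.13)) = 0.5446.
Characteristic equation s² + 7.2s + 6.9K_p = 0 gives ζ = 7.2/(2√(6.9K_p)).
Setting ζ = 0.5446: √(6.9K_p) = 7.2/(2·0.5446) = 6.61, so K_p = 43.69/6.9 = 6.33.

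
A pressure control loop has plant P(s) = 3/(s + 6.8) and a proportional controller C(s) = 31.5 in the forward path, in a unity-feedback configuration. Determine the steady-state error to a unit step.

0.0671

The loop is type 0. Static position error constant K_pos = C(0)·P(0) = 31.5·0.4412 = 13.9.
Steady-state error to a unit step: e_ss = 1/(1+K_pos) = 1/14.9 = 0.0671.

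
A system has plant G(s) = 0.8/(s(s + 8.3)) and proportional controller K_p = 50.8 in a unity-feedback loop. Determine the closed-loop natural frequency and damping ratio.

The closed-loop denominator is s(s+8.3) + 50.8·0.8 = s² + 8.3s + 40.64.
So ω_n² = 40.64 ⇒ ω_n = 6.375 rad/s, and ζ = 8.3/(2ω_n) = 0.651.

ω_n = 6.37 rad/s, ζ = 0.651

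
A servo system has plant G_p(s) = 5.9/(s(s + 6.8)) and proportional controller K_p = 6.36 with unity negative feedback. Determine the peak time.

T_p = 0.617 s

The closed-loop denominator s² + 6.8s + 37.52 gives ω_n = √37.52 = 6.126 and ζ = 6.8/(2ω_n) = 0.555.
Damped frequency ω_d = ω_n√(1−ζ²) = 5.095 rad/s, so peak time T_p = π/ω_d = 0.617 s.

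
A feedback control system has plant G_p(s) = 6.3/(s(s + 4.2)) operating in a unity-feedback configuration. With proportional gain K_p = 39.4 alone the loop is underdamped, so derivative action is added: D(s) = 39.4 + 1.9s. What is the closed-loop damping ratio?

ζ = 0.513

Forward path: (39.4 + 1.9s)·6.3/(s(s+4.2)). The closed-loop characteristic equation is s² + (4.2 + 6.3·1.9)s + 6.3·39.4 = 0.
That is s² + 16.17s + 248.2 = 0, so ω_n = 15.75 rad/s and ζ = 16.17/(2·15.75) = 0.5132.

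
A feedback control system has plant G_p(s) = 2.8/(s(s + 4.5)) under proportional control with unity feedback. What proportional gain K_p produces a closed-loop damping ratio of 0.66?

K_p = 4.15

Closed-loop characteristic equation: s² + 4.5s + K_p·2.8 = 0.
So ω_n = √(2.8K_p) and 2ζω_n = 4.5, giving ζ = 4.5/(2√(2.8K_p)).
Setting ζ = 0.66: √(2.8K_p) = 4.5/(2·0.66) = 3.409, so K_p = 11.62/2.8 = 4.15.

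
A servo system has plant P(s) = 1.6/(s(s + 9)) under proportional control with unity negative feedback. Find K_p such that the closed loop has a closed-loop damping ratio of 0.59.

Closed-loop characteristic equation: s² + 9s + K_p·1.6 = 0.
So ω_n = √(1.6K_p) and 2ζω_n = 9, giving ζ = 9/(2√(1.6K_p)).
Setting ζ = 0.59: √(1.6K_p) = 9/(2·0.59) = 7.627, so K_p = 58.17/1.6 = 36.4.

K_p = 36.4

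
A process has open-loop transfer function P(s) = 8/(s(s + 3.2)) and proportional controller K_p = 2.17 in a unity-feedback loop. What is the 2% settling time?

T_s ≈ 2.5 s

From 1 + K_pP(s) = 0: s² + 3.2s + 17.36 = 0 ⇒ ω_n = 4.167, ζ = 0.384.
2% settling time T_s ≈ 4/(ζω_n) = 4/1.6 = 2.5 s.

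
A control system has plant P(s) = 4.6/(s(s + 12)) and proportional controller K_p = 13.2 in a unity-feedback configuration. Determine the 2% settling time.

Closed-loop characteristic equation: s² + 12s + 60.72 = 0, so ω_n = 7.792 rad/s and ζ = 12/(2·7.792) = 0.77.
2% settling time T_s ≈ 4/(ζω_n) = 4/6 = 0.667 s.

T_s ≈ 0.667 s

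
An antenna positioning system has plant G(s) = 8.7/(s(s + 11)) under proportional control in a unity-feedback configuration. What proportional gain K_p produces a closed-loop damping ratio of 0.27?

K_p = 47.7

Closed-loop characteristic equation: s² + 11s + K_p·8.7 = 0.
So ω_n = √(8.7K_p) and 2ζω_n = 11, giving ζ = 11/(2√(8.7K_p)).
Setting ζ = 0.27: √(8.7K_p) = 11/(2·0.27) = 20.37, so K_p = 415/8.7 = 47.7.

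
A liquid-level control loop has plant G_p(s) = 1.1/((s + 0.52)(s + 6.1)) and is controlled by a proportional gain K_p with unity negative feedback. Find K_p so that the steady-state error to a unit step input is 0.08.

The loop is type 0, so e_ss(step) = 1/(1 + K_pos) with K_pos = K_p·G_p(0).
G_p(0) = 0.3468. Require 1/(1 + K_p·0.3468) = 0.08, so 1 + 0.3468·K_p = 12.5.
K_p = (12.5 − 1)/0.3468 = 33.2.

K_p = 33.2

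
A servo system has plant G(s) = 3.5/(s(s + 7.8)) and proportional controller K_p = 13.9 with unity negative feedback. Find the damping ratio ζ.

With unity feedback the closed-loop characteristic equation is s² + 7.8s + 13.9·3.5 = s² + 7.8s + 48.65 = 0.
Matching s² + 2ζω_n s + ω_n²: ω_n = √48.65 = 6.975 rad/s and 2ζω_n = 7.8, so ζ = 7.8/(2·6.975) = 0.559.

ζ = 0.559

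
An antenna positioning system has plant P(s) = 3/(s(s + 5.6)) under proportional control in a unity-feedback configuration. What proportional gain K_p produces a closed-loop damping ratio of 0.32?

K_p = 25.5

Closed-loop characteristic equation: s² + 5.6s + K_p·3 = 0.
So ω_n = √(3K_p) and 2ζω_n = 5.6, giving ζ = 5.6/(2√(3K_p)).
Setting ζ = 0.32: √(3K_p) = 5.6/(2·0.32) = 8.75, so K_p = 76.56/3 = 25.5.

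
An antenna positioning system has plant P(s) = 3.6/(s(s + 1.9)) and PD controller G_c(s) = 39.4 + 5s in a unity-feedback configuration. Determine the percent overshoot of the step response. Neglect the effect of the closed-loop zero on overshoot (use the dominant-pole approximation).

0.843%

Forward path: (39.4 + 5s)·3.6/(s(s+1.9)). The closed-loop characteristic equation is s² + (1.9 + 3.6·5)s + 3.6·39.4 = 0.
That is s² + 19.9s + 141.8 = 0, so ω_n = 11.91 rad/s and ζ = 19.9/(2·11.91) = 0.8355.
%OS = 100·exp(−πζ/√(1−ζ²)) = 0.843%.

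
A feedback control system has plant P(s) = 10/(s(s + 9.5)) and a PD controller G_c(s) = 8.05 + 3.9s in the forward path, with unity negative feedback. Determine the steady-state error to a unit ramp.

0.118

The loop has one pole at the origin (type 1). Velocity error constant K_v = lim_{s→0} s·G_c(s)P(s) = 8.05·10/9.5 = 8.474.
Steady-state error to a unit ramp: e_ss = 1/K_v = 0.118.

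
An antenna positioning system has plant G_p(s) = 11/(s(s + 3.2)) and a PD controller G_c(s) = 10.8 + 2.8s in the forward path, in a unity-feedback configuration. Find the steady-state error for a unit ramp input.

The loop has one pole at the origin (type 1). Velocity error constant K_v = lim_{s→0} s·G_c(s)G_p(s) = 10.8·11/3.2 = 37.12.
Steady-state error to a unit ramp: e_ss = 1/K_v = 0.0269.

0.0269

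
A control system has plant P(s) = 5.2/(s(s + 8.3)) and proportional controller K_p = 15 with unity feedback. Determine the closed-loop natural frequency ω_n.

1 + K_p·P(s) = 0 gives s² + 8.3s + 78 = 0.
Matching s² + 2ζω_n s + ω_n²: ω_n = √78 = 8.832 rad/s and 2ζω_n = 8.3, so ζ = 8.3/(2·8.832) = 0.47.

ω_n = 8.83 rad/s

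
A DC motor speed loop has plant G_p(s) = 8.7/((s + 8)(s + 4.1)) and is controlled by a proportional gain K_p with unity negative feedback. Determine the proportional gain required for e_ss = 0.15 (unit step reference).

The loop is type 0, so e_ss(step) = 1/(1 + K_pos) with K_pos = K_p·G_p(0).
G_p(0) = 0.2652. Require 1/(1 + K_p·0.2652) = 0.15, so 1 + 0.2652·K_p = 6.667.
K_p = (6.667 − 1)/0.2652 = 21.4.

K_p = 21.4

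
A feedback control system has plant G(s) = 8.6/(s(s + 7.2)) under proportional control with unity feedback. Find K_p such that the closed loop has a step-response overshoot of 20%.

K_p = 7.25

From %OS = 100·exp(−πζ/√(1−ζ²)) = 20%, ζ = −ln(0.2)/√(π²+ln²(0.2)) = 0.4559.
Characteristic equation s² + 7.2s + 8.6K_p = 0 gives ζ = 7.2/(2√(8.6K_p)).
Setting ζ = 0.4559: √(8.6K_p) = 7.2/(2·0.4559) = 7.896, so K_p = 62.34/8.6 = 7.25.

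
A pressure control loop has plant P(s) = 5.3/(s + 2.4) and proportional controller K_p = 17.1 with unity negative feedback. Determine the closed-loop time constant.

τ = 0.0107 s

Closed-loop transfer function: T(s) = K_p·P(s)/(1 + K_p·P(s)) = 90.63/(s + 2.4 + 90.63) = 90.63/(s + 93.03).
Time constant τ = 1/93.03 = 0.0107 s.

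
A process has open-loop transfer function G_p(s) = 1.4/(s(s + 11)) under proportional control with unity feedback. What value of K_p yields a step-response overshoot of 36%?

K_p = 226

From %OS = 100·exp(−πζ/√(1−ζ²)) = 36%, ζ = −ln(0.36)/√(π²+ln²(0.36)) = 0.3093.
Characteristic equation s² + 11s + 1.4K_p = 0 gives ζ = 11/(2√(1.4K_p)).
Setting ζ = 0.3093: √(1.4K_p) = 11/(2·0.3093) = 17.78, so K_p = 316.3/1.4 = 226.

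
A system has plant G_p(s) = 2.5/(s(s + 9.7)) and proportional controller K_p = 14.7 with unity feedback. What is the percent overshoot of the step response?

From 1 + K_pG_p(s) = 0: s² + 9.7s + 36.75 = 0 ⇒ ω_n = 6.062, ζ = 0.8.
%OS = 100·exp(−πζ/√(1−ζ²)) = 100·exp(−π·0.8/√0.3599) = 1.52%.

1.52%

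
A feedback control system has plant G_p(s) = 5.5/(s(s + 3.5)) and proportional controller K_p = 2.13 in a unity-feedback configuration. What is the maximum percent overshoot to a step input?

Closed-loop characteristic equation: s² + 3.5s + 11.71 = 0, so ω_n = 3.423 rad/s and ζ = 3.5/(2·3.423) = 0.5113.
%OS = 100·exp(−πζ/√(1−ζ²)) = 100·exp(−π·0.5113/√0.7386) = 15.4%.

15.4%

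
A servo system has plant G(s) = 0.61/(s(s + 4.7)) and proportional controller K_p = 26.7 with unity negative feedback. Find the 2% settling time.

From 1 + K_pG(s) = 0: s² + 4.7s + 16.29 = 0 ⇒ ω_n = 4.036, ζ = 0.5823.
2% settling time T_s ≈ 4/(ζω_n) = 4/2.35 = 1.7 s.

T_s ≈ 1.7 s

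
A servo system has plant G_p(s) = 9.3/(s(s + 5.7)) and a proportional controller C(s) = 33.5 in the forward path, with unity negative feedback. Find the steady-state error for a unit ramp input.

0.0183

The loop has one pole at the origin (type 1). Velocity error constant K_v = lim_{s→0} s·C(s)G_p(s) = 33.5·9.3/5.7 = 54.66.
Steady-state error to a unit ramp: e_ss = 1/K_v = 0.0183.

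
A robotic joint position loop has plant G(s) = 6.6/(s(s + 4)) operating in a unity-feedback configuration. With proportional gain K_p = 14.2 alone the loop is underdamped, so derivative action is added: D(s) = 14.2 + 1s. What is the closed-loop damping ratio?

Forward path: (14.2 + 1s)·6.6/(s(s+4)). The closed-loop characteristic equation is s² + (4 + 6.6·1)s + 6.6·14.2 = 0.
That is s² + 10.6s + 93.72 = 0, so ω_n = 9.681 rad/s and ζ = 10.6/(2·9.681) = 0.5475.

ζ = 0.547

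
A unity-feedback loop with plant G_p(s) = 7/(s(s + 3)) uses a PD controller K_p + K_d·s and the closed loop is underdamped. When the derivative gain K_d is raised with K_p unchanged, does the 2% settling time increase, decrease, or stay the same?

decrease

Characteristic equation s² + (3 + 7K_d)s + 7K_p = 0: raising K_d increases ζω_n = (3+7K_d)/2 while the loop stays underdamped, so T_s ≈ 4/(ζω_n) decreases.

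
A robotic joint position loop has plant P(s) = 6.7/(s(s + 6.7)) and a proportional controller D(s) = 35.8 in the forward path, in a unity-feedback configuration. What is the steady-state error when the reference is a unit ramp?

The loop has one pole at the origin (type 1). Velocity error constant K_v = lim_{s→0} s·D(s)P(s) = 35.8·6.7/6.7 = 35.8.
Steady-state error to a unit ramp: e_ss = 1/K_v = 0.0279.

0.0279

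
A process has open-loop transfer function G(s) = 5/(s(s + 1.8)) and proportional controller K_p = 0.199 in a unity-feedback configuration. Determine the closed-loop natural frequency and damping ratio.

The closed-loop denominator is s(s+1.8) + 0.199·5 = s² + 1.8s + 0.995.
So ω_n² = 0.995 ⇒ ω_n = 0.9975 rad/s, and ζ = 1.8/(2ω_n) = 0.902.

ω_n = 0.997 rad/s, ζ = 0.902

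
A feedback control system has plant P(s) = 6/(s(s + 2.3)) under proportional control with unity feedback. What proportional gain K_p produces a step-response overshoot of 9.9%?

K_p = 0.627

From %OS = 100·exp(−πζ/√(1−ζ²)) = 9.9%, ζ = −ln(0.099)/√(π²+ln²(0.099)) = 0.5928.
Characteristic equation s² + 2.3s + 6K_p = 0 gives ζ = 2.3/(2√(6K_p)).
Setting ζ = 0.5928: √(6K_p) = 2.3/(2·0.5928) = 1.94, so K_p = 3.763/6 = 0.627.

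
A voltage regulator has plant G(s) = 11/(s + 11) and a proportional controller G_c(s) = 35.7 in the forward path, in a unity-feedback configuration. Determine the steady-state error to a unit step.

0.0272

The loop is type 0. Static position error constant K_pos = G_c(0)·G(0) = 35.7·1 = 35.7.
Steady-state error to a unit step: e_ss = 1/(1+K_pos) = 1/36.7 = 0.0272.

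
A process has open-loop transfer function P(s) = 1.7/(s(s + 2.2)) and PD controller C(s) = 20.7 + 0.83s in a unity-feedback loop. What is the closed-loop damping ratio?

Forward path: (20.7 + 0.83s)·1.7/(s(s+2.2)). The closed-loop characteristic equation is s² + (2.2 + 1.7·0.83)s + 1.7·20.7 = 0.
That is s² + 3.611s + 35.19 = 0, so ω_n = 5.932 rad/s and ζ = 3.611/(2·5.932) = 0.3044.

ζ = 0.304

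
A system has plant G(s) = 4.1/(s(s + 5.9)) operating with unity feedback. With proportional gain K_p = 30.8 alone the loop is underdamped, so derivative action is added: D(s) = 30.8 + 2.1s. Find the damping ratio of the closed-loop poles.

ζ = 0.646

Forward path: (30.8 + 2.1s)·4.1/(s(s+5.9)). The closed-loop characteristic equation is s² + (5.9 + 4.1·2.1)s + 4.1·30.8 = 0.
That is s² + 14.51s + 126.3 = 0, so ω_n = 11.24 rad/s and ζ = 14.51/(2·11.24) = 0.6456.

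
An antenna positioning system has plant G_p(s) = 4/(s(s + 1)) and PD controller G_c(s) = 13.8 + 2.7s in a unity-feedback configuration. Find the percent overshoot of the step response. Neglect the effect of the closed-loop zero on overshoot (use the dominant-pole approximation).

Forward path: (13.8 + 2.7s)·4/(s(s+1)). The closed-loop characteristic equation is s² + (1 + 4·2.7)s + 4·13.8 = 0.
That is s² + 11.8s + 55.2 = 0, so ω_n = 7.43 rad/s and ζ = 11.8/(2·7.43) = 0.7941.
%OS = 100·exp(−πζ/√(1−ζ²)) = 1.65%.

1.65%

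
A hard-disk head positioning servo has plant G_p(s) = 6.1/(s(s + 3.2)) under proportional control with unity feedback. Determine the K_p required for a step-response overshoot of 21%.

K_p = 2.12

From %OS = 100·exp(−πζ/√(1−ζ²)) = 21%, ζ = −ln(0.21)/√(π²+ln²(0.21)) = 0.4449.
Characteristic equation s² + 3.2s + 6.1K_p = 0 gives ζ = 3.2/(2√(6.1K_p)).
Setting ζ = 0.4449: √(6.1K_p) = 3.2/(2·0.4449) = 3.596, so K_p = 12.93/6.1 = 2.12.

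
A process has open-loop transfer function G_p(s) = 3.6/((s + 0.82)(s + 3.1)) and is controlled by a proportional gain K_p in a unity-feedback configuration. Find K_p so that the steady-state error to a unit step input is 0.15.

For a type-0 loop with proportional control, e_ss = 1/(1 + K_p·G_p(0)).
G_p(0) = 1.416. Require 1/(1 + K_p·1.416) = 0.15, so 1 + 1.416·K_p = 6.667.
K_p = (6.667 − 1)/1.416 = 4.

K_p = 4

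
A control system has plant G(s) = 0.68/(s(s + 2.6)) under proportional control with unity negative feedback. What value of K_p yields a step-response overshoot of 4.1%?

From %OS = 100·exp(−πζ/√(1−ζ²)) = 4.1%, ζ = −ln(0.041)/√(π²+ln²(0.041)) = 0.713.
Characteristic equation s² + 2.6s + 0.68K_p = 0 gives ζ = 2.6/(2√(0.68K_p)).
Setting ζ = 0.713: √(0.68K_p) = 2.6/(2·0.713) = 1.823, so K_p = 3.325/0.68 = 4.89.

K_p = 4.89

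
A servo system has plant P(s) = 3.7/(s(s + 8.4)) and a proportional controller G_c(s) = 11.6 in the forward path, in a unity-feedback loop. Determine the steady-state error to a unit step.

The open loop G_c(s)P(s) has a pole at the origin (type 1), so the static position error constant is infinite and e_ss = 1/(1+∞) = 0.

0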